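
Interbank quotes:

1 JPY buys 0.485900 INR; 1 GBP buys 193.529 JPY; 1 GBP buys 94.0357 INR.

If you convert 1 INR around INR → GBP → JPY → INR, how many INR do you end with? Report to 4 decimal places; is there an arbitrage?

Around INR → GBP → JPY → INR: 1 ÷ 94.0357 × 193.529 × 0.485900 = 1.000000
Product ≈ 1 (deviation 0.000%, within rounding noise).

1.0000 (no arbitrage)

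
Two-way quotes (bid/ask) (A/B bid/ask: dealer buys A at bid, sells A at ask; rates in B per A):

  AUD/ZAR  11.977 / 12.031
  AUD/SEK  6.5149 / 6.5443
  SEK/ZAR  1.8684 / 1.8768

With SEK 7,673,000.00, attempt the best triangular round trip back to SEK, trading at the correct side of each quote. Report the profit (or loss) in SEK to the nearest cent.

Net profit: SEK 90,205.53

Best loop SEK → ZAR → AUD → SEK:
SEK 7,673,000.00 × 1.8684 (sell SEK at bid) = ZAR 14,336,233.20
ZAR 14,336,233.20 ÷ 12.031 (buy AUD at ask) = AUD 1,191,607.78
AUD 1,191,607.78 × 6.5149 (sell AUD at bid) = SEK 7,763,205.53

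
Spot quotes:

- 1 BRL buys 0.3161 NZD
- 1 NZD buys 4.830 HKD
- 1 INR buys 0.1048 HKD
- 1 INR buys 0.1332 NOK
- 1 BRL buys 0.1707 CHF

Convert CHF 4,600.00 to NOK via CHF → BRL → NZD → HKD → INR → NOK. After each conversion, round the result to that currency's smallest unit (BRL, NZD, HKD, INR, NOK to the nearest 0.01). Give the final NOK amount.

NOK 52,292.44

CHF 4,600.00 ÷ 0.1707 = BRL 26,947.86
BRL 26,947.86 × 0.3161 = NZD 8,518.22
NZD 8,518.22 × 4.830 = HKD 41,143.00
HKD 41,143.00 ÷ 0.1048 = INR 392,585.88
INR 392,585.88 × 0.1332 = NOK 52,292.44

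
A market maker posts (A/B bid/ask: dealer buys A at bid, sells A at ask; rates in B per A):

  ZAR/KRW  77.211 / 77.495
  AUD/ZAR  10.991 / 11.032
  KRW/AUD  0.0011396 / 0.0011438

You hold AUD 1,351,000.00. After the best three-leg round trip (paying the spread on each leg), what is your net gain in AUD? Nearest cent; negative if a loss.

Net profit: AUD 30,584.08

Best loop AUD → KRW → ZAR → AUD:
AUD 1,351,000.00 ÷ 0.0011438 (buy KRW at ask) = KRW 1,181,150,551
KRW 1,181,150,551 ÷ 77.495 (buy ZAR at ask) = ZAR 15,241,635.60
ZAR 15,241,635.60 ÷ 11.032 (buy AUD at ask) = AUD 1,381,584.08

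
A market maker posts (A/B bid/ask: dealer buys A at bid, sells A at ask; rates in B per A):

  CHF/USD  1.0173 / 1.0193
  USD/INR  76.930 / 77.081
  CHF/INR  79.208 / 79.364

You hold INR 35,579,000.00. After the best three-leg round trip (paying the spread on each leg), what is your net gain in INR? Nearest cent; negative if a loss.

Best loop INR → USD → CHF → INR:
INR 35,579,000.00 ÷ 77.081 (buy USD at ask) = USD 461,579.38
USD 461,579.38 ÷ 1.0193 (buy CHF at ask) = CHF 452,839.57
CHF 452,839.57 × 79.208 (sell CHF at bid) = INR 35,868,516.96

Net profit: INR 289,516.96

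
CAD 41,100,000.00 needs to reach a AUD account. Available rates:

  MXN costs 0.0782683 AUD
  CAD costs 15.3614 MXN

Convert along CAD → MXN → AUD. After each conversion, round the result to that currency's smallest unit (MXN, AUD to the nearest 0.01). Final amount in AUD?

AUD 49,414,968.27

CAD 41,100,000.00 × 15.3614 = MXN 631,353,540.00
MXN 631,353,540.00 × 0.0782683 = AUD 49,414,968.27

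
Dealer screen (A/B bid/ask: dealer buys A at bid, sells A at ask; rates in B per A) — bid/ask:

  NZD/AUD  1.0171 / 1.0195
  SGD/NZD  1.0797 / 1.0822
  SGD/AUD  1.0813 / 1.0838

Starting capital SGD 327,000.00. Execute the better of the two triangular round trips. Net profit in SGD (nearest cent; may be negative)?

Net profit: SGD 4,333.51

Best loop SGD → NZD → AUD → SGD:
SGD 327,000.00 × 1.0797 (sell SGD at bid) = NZD 353,061.90
NZD 353,061.90 × 1.0171 (sell NZD at bid) = AUD 359,099.26
AUD 359,099.26 ÷ 1.0838 (buy SGD at ask) = SGD 331,333.51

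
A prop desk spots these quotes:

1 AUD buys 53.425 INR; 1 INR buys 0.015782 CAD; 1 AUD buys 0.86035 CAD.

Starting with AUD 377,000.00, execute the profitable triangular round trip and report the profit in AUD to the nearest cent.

Profit: AUD 7,689.16

Profitable loop is AUD → CAD → INR → AUD:
AUD 377,000.00 × 0.86035 = CAD 324,351.95
CAD 324,351.95 ÷ 0.015782 = INR 20,552,018.12
INR 20,552,018.12 ÷ 53.425 = AUD 384,689.16
Profit = AUD 384,689.16 − AUD 377,000.00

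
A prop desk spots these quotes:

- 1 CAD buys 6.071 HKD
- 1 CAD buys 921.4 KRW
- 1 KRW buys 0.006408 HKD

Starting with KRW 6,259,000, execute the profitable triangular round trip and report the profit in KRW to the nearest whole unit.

Profitable loop is KRW → CAD → HKD → KRW:
KRW 6,259,000 ÷ 921.4 = CAD 6,792.92
CAD 6,792.92 × 6.071 = HKD 41,239.84
HKD 41,239.84 ÷ 0.006408 = KRW 6,435,680
Profit = KRW 6,435,680 − KRW 6,259,000

Profit: KRW 176,680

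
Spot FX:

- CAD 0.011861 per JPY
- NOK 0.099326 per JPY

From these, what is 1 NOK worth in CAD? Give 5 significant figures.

NOK/CAD = 0.11941

1 NOK ÷ 0.099326 = 10.0679 JPY
10.0679 JPY × 0.011861 = 0.119415 CAD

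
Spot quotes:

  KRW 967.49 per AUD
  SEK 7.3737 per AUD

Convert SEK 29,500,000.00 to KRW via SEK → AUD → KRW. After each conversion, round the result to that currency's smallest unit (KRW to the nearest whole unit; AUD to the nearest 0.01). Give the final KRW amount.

KRW 3,870,642,284

SEK 29,500,000.00 ÷ 7.3737 = AUD 4,000,705.21
AUD 4,000,705.21 × 967.49 = KRW 3,870,642,284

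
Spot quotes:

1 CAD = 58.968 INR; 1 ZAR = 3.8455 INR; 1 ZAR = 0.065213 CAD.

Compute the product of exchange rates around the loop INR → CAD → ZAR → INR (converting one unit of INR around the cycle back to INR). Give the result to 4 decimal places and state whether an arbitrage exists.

Around INR → CAD → ZAR → INR: 1 ÷ 58.968 ÷ 0.065213 × 3.8455 = 1.000005
Product ≈ 1 (deviation 0.001%, within rounding noise).

1.0000 (no arbitrage)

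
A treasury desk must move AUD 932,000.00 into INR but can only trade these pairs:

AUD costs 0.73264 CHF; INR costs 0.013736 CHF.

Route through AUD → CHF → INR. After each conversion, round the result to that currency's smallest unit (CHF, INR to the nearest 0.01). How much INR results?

AUD 932,000.00 × 0.73264 = CHF 682,820.48
CHF 682,820.48 ÷ 0.013736 = INR 49,710,285.38

INR 49,710,285.38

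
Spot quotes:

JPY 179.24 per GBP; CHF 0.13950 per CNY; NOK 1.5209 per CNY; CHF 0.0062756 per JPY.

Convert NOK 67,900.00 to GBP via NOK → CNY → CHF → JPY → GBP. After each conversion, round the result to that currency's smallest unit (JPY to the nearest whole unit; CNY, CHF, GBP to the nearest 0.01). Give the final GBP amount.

GBP 5,536.72

NOK 67,900.00 ÷ 1.5209 = CNY 44,644.62
CNY 44,644.62 × 0.13950 = CHF 6,227.92
CHF 6,227.92 ÷ 0.0062756 = JPY 992,402
JPY 992,402 ÷ 179.24 = GBP 5,536.72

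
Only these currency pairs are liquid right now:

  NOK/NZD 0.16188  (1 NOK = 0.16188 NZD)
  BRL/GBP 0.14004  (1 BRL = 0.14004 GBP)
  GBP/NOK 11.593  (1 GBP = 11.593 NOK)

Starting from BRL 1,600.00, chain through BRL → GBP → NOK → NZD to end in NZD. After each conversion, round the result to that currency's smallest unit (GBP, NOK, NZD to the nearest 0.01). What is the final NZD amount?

NZD 420.49

BRL 1,600.00 × 0.14004 = GBP 224.06
GBP 224.06 × 11.593 = NOK 2,597.53
NOK 2,597.53 × 0.16188 = NZD 420.49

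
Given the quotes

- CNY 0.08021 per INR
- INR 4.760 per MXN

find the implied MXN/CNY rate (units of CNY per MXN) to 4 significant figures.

1 MXN × 4.760 = 4.76 INR
4.76 INR × 0.08021 = 0.3818 CNY

MXN/CNY = 0.3818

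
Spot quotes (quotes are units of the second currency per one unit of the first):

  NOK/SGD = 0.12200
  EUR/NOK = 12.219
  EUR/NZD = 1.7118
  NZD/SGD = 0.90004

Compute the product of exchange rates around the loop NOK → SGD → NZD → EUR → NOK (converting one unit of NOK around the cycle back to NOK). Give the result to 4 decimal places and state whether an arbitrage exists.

0.9676 (arbitrage exists)

Around NOK → SGD → NZD → EUR → NOK: 1 × 0.12200 ÷ 0.90004 ÷ 1.7118 × 12.219 = 0.967566
Product < 1; profitable direction is NOK → EUR → NZD → SGD → NOK.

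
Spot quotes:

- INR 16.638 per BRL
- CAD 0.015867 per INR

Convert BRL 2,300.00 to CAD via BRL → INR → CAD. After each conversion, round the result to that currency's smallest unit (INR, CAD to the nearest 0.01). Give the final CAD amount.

CAD 607.19

BRL 2,300.00 × 16.638 = INR 38,267.40
INR 38,267.40 × 0.015867 = CAD 607.19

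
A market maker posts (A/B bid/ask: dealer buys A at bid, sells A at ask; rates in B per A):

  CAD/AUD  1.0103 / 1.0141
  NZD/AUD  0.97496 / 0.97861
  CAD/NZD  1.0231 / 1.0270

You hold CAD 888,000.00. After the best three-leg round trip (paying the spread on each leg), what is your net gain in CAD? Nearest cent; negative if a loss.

Best loop CAD → AUD → NZD → CAD:
CAD 888,000.00 × 1.0103 (sell CAD at bid) = AUD 897,146.40
AUD 897,146.40 ÷ 0.97861 (buy NZD at ask) = NZD 916,755.81
NZD 916,755.81 ÷ 1.0270 (buy CAD at ask) = CAD 892,654.14

Net profit: CAD 4,654.14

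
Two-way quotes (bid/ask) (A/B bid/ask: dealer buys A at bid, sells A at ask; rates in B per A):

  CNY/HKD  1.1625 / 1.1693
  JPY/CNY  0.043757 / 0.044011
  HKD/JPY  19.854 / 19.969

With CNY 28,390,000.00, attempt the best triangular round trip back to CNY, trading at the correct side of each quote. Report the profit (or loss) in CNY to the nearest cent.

Best loop CNY → HKD → JPY → CNY:
CNY 28,390,000.00 × 1.1625 (sell CNY at bid) = HKD 33,003,375.00
HKD 33,003,375.00 × 19.854 (sell HKD at bid) = JPY 655,249,007
JPY 655,249,007 × 0.043757 (sell JPY at bid) = CNY 28,671,730.81

Net profit: CNY 281,730.81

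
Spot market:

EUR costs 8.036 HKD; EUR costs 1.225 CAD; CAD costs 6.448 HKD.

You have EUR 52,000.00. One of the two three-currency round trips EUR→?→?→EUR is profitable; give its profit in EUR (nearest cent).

Profitable loop is EUR → HKD → CAD → EUR:
EUR 52,000.00 × 8.036 = HKD 417,872.00
HKD 417,872.00 ÷ 6.448 = CAD 64,806.45
CAD 64,806.45 ÷ 1.225 = EUR 52,903.23
Profit = EUR 52,903.23 − EUR 52,000.00

Profit: EUR 903.23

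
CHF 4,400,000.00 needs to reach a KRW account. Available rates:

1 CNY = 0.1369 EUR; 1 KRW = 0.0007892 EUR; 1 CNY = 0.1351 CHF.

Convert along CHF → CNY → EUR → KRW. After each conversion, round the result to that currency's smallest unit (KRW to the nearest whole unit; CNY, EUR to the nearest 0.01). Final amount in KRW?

CHF 4,400,000.00 ÷ 0.1351 = CNY 32,568,467.80
CNY 32,568,467.80 × 0.1369 = EUR 4,458,623.24
EUR 4,458,623.24 ÷ 0.0007892 = KRW 5,649,547,947

KRW 5,649,547,947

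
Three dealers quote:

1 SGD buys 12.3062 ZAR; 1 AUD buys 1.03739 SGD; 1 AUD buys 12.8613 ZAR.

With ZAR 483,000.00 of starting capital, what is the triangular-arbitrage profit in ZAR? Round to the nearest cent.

Profitable loop is ZAR → SGD → AUD → ZAR:
ZAR 483,000.00 ÷ 12.3062 = SGD 39,248.51
SGD 39,248.51 ÷ 1.03739 = AUD 37,833.90
AUD 37,833.90 × 12.8613 = ZAR 486,593.13
Profit = ZAR 486,593.13 − ZAR 483,000.00

Profit: ZAR 3,593.13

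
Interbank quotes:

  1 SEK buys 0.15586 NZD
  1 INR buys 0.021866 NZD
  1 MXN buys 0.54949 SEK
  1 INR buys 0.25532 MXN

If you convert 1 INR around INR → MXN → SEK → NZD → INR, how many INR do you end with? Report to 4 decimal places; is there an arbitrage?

Around INR → MXN → SEK → NZD → INR: 1 × 0.25532 × 0.54949 × 0.15586 ÷ 0.021866 = 1.000023
Product ≈ 1 (deviation 0.002%, within rounding noise).

1.0000 (no arbitrage)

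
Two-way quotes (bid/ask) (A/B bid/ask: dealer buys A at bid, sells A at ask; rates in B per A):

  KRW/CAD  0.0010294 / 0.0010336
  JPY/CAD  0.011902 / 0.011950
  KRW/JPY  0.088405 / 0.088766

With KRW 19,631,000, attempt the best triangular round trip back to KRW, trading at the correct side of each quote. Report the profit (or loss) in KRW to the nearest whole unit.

Net profit: KRW 353,197

Best loop KRW → JPY → CAD → KRW:
KRW 19,631,000 × 0.088405 (sell KRW at bid) = JPY 1,735,479
JPY 1,735,479 × 0.011902 (sell JPY at bid) = CAD 20,655.67
CAD 20,655.67 ÷ 0.0010336 (buy KRW at ask) = KRW 19,984,197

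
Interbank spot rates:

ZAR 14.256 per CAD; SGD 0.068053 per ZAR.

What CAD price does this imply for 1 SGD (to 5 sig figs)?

1 SGD ÷ 0.068053 = 14.6944 ZAR
14.6944 ZAR ÷ 14.256 = 1.03075 CAD

SGD/CAD = 1.0308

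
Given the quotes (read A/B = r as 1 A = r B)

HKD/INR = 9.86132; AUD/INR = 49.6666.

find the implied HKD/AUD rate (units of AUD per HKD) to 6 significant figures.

HKD/AUD = 0.198550

1 HKD × 9.86132 = 9.86132 INR
9.86132 INR ÷ 49.6666 = 0.19855 AUD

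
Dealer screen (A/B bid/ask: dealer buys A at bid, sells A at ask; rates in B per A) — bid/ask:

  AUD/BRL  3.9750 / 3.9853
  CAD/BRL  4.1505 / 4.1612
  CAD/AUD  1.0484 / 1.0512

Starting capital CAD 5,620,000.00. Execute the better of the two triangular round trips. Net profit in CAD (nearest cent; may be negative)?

Best loop CAD → AUD → BRL → CAD:
CAD 5,620,000.00 × 1.0484 (sell CAD at bid) = AUD 5,892,008.00
AUD 5,892,008.00 × 3.9750 (sell AUD at bid) = BRL 23,420,731.80
BRL 23,420,731.80 ÷ 4.1612 (buy CAD at ask) = CAD 5,628,360.04

Net profit: CAD 8,360.04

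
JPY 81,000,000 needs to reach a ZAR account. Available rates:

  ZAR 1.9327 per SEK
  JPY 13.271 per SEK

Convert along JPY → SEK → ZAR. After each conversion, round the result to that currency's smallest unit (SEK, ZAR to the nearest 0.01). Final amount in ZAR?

JPY 81,000,000 ÷ 13.271 = SEK 6,103,534.02
SEK 6,103,534.02 × 1.9327 = ZAR 11,796,300.20

ZAR 11,796,300.20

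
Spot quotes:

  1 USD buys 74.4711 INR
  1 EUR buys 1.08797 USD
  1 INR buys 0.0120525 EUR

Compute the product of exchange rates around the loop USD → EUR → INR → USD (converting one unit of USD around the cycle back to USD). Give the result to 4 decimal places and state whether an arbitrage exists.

Around USD → EUR → INR → USD: 1 ÷ 1.08797 ÷ 0.0120525 ÷ 74.4711 = 1.024043
Product > 1; profitable direction is USD → EUR → INR → USD.

1.0240 (arbitrage exists)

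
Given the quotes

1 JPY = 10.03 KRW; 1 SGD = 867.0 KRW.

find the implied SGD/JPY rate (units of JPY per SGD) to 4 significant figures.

SGD/JPY = 86.44

1 SGD × 867.0 = 867 KRW
867 KRW ÷ 10.03 = 86.4407 JPY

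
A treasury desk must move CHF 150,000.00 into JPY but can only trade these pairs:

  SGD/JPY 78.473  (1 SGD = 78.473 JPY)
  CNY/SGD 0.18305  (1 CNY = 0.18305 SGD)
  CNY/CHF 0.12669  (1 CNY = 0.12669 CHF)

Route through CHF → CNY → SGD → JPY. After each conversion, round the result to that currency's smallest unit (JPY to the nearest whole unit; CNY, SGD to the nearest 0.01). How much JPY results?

CHF 150,000.00 ÷ 0.12669 = CNY 1,183,992.42
CNY 1,183,992.42 × 0.18305 = SGD 216,729.81
SGD 216,729.81 × 78.473 = JPY 17,007,438

JPY 17,007,438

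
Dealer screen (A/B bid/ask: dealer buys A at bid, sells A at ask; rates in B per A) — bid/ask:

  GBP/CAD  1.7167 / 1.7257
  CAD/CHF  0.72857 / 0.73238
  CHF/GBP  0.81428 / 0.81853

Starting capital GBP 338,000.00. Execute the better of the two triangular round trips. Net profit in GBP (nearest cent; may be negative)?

Net profit: GBP 6,235.90

Best loop GBP → CAD → CHF → GBP:
GBP 338,000.00 × 1.7167 (sell GBP at bid) = CAD 580,244.60
CAD 580,244.60 × 0.72857 (sell CAD at bid) = CHF 422,748.81
CHF 422,748.81 × 0.81428 (sell CHF at bid) = GBP 344,235.90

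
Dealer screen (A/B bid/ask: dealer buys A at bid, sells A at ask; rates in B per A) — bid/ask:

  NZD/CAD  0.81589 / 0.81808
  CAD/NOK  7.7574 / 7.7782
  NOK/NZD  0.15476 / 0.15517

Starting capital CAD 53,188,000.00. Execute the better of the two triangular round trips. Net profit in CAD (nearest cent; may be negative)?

Net profit: CAD 680,020.74

Best loop CAD → NZD → NOK → CAD:
CAD 53,188,000.00 ÷ 0.81808 (buy NZD at ask) = NZD 65,015,646.39
NZD 65,015,646.39 ÷ 0.15517 (buy NOK at ask) = NOK 418,996,238.91
NOK 418,996,238.91 ÷ 7.7782 (buy CAD at ask) = CAD 53,868,020.74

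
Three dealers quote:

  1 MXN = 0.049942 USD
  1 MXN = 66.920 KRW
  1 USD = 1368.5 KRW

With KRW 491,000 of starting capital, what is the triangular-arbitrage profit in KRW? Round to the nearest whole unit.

Profitable loop is KRW → MXN → USD → KRW:
KRW 491,000 ÷ 66.920 = MXN 7,337.12
MXN 7,337.12 × 0.049942 = USD 366.43
USD 366.43 × 1368.5 = KRW 501,460
Profit = KRW 501,460 − KRW 491,000

Profit: KRW 10,460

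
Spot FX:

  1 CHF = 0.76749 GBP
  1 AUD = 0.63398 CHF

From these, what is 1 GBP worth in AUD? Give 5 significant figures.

1 GBP ÷ 0.76749 = 1.30295 CHF
1.30295 CHF ÷ 0.63398 = 2.05519 AUD

GBP/AUD = 2.0552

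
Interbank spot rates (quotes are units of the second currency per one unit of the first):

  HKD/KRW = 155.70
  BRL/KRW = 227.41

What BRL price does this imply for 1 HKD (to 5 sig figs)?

HKD/BRL = 0.68467

1 HKD × 155.70 = 155.7 KRW
155.7 KRW ÷ 227.41 = 0.684666 BRL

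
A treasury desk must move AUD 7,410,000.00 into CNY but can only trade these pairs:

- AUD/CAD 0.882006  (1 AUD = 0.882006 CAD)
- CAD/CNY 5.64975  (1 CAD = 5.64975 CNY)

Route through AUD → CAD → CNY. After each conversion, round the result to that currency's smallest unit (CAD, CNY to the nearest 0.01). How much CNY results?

CNY 36,924,870.28

AUD 7,410,000.00 × 0.882006 = CAD 6,535,664.46
CAD 6,535,664.46 × 5.64975 = CNY 36,924,870.28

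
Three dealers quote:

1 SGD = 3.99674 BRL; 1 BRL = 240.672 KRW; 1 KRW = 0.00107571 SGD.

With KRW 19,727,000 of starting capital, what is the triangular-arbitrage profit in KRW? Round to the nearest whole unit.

Profit: KRW 685,101

Profitable loop is KRW → SGD → BRL → KRW:
KRW 19,727,000 × 0.00107571 = SGD 21,220.53
SGD 21,220.53 × 3.99674 = BRL 84,812.95
BRL 84,812.95 × 240.672 = KRW 20,412,101
Profit = KRW 20,412,101 − KRW 19,727,000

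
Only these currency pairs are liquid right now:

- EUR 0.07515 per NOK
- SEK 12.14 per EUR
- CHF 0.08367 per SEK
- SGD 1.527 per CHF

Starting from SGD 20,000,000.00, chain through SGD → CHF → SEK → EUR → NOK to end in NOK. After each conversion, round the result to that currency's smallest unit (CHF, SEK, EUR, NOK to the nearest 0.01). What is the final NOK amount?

NOK 171,582,708.05

SGD 20,000,000.00 ÷ 1.527 = CHF 13,097,576.95
CHF 13,097,576.95 ÷ 0.08367 = SEK 156,538,507.83
SEK 156,538,507.83 ÷ 12.14 = EUR 12,894,440.51
EUR 12,894,440.51 ÷ 0.07515 = NOK 171,582,708.05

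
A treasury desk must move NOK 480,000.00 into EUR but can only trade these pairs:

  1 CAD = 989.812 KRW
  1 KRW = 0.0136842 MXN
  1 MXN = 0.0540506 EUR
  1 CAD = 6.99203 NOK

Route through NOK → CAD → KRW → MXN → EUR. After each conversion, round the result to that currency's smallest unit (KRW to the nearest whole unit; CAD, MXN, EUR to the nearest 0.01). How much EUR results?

NOK 480,000.00 ÷ 6.99203 = CAD 68,649.59
CAD 68,649.59 × 989.812 = KRW 67,950,188
KRW 67,950,188 × 0.0136842 = MXN 929,843.96
MXN 929,843.96 × 0.0540506 = EUR 50,258.62

EUR 50,258.62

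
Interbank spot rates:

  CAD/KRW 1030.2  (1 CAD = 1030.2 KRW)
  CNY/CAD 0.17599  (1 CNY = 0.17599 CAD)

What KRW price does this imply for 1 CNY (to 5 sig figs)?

CNY/KRW = 181.30

1 CNY × 0.17599 = 0.17599 CAD
0.17599 CAD × 1030.2 = 181.305 KRW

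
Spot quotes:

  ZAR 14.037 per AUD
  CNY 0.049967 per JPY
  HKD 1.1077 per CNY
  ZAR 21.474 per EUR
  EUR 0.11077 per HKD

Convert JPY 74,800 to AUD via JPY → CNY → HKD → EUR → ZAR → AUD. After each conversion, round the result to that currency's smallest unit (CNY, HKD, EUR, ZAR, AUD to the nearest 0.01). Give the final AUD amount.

JPY 74,800 × 0.049967 = CNY 3,737.53
CNY 3,737.53 × 1.1077 = HKD 4,140.06
HKD 4,140.06 × 0.11077 = EUR 458.59
EUR 458.59 × 21.474 = ZAR 9,847.76
ZAR 9,847.76 ÷ 14.037 = AUD 701.56

AUD 701.56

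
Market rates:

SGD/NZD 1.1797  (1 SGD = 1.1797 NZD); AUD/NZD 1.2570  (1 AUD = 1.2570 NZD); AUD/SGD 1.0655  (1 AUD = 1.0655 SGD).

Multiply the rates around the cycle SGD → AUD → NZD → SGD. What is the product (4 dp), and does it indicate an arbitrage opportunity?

1.0000 (no arbitrage)

Around SGD → AUD → NZD → SGD: 1 ÷ 1.0655 × 1.2570 ÷ 1.1797 = 1.000024
Product ≈ 1 (deviation 0.002%, within rounding noise).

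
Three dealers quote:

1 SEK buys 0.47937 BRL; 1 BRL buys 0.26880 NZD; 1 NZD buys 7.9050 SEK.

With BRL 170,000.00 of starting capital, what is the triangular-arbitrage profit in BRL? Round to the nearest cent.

Profit: BRL 3,161.33

Profitable loop is BRL → NZD → SEK → BRL:
BRL 170,000.00 × 0.26880 = NZD 45,696.00
NZD 45,696.00 × 7.9050 = SEK 361,226.88
SEK 361,226.88 × 0.47937 = BRL 173,161.33
Profit = BRL 173,161.33 − BRL 170,000.00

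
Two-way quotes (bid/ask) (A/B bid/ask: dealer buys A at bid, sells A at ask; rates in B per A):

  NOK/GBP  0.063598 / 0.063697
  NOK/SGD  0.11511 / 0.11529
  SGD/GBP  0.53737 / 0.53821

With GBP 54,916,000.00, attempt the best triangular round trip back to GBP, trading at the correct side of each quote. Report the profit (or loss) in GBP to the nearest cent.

Best loop GBP → SGD → NOK → GBP:
GBP 54,916,000.00 ÷ 0.53821 (buy SGD at ask) = SGD 102,034,521.84
SGD 102,034,521.84 ÷ 0.11529 (buy NOK at ask) = NOK 885,024,909.71
NOK 885,024,909.71 × 0.063598 (sell NOK at bid) = GBP 56,285,814.21

Net profit: GBP 1,369,814.21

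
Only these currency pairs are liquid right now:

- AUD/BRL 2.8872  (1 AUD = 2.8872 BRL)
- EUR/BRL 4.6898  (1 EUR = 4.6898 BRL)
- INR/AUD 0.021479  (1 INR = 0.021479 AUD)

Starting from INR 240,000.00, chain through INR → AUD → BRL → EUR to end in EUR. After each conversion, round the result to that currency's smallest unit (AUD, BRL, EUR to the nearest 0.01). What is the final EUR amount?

INR 240,000.00 × 0.021479 = AUD 5,154.96
AUD 5,154.96 × 2.8872 = BRL 14,883.40
BRL 14,883.40 ÷ 4.6898 = EUR 3,173.57

EUR 3,173.57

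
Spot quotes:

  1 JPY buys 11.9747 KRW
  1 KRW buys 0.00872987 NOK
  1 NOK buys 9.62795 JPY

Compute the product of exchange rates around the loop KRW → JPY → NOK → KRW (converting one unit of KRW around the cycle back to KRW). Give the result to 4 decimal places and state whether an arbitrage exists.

Around KRW → JPY → NOK → KRW: 1 ÷ 11.9747 ÷ 9.62795 ÷ 0.00872987 = 0.993559
Product < 1; profitable direction is KRW → NOK → JPY → KRW.

0.9936 (arbitrage exists)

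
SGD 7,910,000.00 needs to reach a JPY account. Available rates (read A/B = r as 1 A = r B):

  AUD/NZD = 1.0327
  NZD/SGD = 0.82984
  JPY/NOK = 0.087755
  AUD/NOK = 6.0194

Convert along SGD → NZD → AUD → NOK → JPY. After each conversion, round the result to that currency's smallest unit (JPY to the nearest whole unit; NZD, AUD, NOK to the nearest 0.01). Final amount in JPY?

SGD 7,910,000.00 ÷ 0.82984 = NZD 9,531,957.97
NZD 9,531,957.97 ÷ 1.0327 = AUD 9,230,132.63
AUD 9,230,132.63 × 6.0194 = NOK 55,559,860.35
NOK 55,559,860.35 ÷ 0.087755 = JPY 633,124,726

JPY 633,124,726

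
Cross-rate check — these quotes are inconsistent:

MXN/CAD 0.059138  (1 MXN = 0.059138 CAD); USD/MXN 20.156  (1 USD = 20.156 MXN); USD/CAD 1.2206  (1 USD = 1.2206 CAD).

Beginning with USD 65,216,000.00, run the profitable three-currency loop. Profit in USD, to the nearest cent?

Profitable loop is USD → CAD → MXN → USD:
USD 65,216,000.00 × 1.2206 = CAD 79,602,649.60
CAD 79,602,649.60 ÷ 0.059138 = MXN 1,346,049,064.90
MXN 1,346,049,064.90 ÷ 20.156 = USD 66,781,557.10
Profit = USD 66,781,557.10 − USD 65,216,000.00

Profit: USD 1,565,557.10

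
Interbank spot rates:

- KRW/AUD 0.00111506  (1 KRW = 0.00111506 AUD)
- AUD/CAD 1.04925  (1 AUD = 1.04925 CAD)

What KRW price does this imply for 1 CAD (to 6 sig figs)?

1 CAD ÷ 1.04925 = 0.953062 AUD
0.953062 AUD ÷ 0.00111506 = 854.718 KRW

CAD/KRW = 854.718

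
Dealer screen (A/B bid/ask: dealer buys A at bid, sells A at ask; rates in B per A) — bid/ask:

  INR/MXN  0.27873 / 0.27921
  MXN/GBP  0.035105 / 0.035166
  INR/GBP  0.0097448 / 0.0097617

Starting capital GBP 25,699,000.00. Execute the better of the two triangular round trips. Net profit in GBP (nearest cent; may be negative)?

Net profit: GBP 60,857.72

Best loop GBP → INR → MXN → GBP:
GBP 25,699,000.00 ÷ 0.0097617 (buy INR at ask) = INR 2,632,635,708.94
INR 2,632,635,708.94 × 0.27873 (sell INR at bid) = MXN 733,794,551.15
MXN 733,794,551.15 × 0.035105 (sell MXN at bid) = GBP 25,759,857.72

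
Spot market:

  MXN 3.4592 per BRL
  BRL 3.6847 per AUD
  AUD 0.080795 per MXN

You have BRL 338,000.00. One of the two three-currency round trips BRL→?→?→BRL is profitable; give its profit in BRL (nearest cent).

Profit: BRL 10,079.94

Profitable loop is BRL → MXN → AUD → BRL:
BRL 338,000.00 × 3.4592 = MXN 1,169,209.60
MXN 1,169,209.60 × 0.080795 = AUD 94,466.29
AUD 94,466.29 × 3.6847 = BRL 348,079.94
Profit = BRL 348,079.94 − BRL 338,000.00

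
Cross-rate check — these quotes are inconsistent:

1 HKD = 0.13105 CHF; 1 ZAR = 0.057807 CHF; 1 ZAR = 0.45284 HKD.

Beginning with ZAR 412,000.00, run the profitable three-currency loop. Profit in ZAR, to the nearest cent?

Profitable loop is ZAR → HKD → CHF → ZAR:
ZAR 412,000.00 × 0.45284 = HKD 186,570.08
HKD 186,570.08 × 0.13105 = CHF 24,450.01
CHF 24,450.01 ÷ 0.057807 = ZAR 422,959.31
Profit = ZAR 422,959.31 − ZAR 412,000.00

Profit: ZAR 10,959.31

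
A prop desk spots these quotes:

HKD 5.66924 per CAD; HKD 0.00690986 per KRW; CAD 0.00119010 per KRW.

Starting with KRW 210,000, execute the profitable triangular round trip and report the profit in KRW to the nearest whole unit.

Profit: KRW 5,070

Profitable loop is KRW → HKD → CAD → KRW:
KRW 210,000 × 0.00690986 = HKD 1,451.07
HKD 1,451.07 ÷ 5.66924 = CAD 255.96
CAD 255.96 ÷ 0.00119010 = KRW 215,070
Profit = KRW 215,070 − KRW 210,000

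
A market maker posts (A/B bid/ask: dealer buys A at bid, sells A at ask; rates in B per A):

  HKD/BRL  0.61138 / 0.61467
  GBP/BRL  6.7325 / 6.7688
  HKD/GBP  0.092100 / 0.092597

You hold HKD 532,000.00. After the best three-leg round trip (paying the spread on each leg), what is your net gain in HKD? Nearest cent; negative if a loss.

Best loop HKD → GBP → BRL → HKD:
HKD 532,000.00 × 0.092100 (sell HKD at bid) = GBP 48,997.20
GBP 48,997.20 × 6.7325 (sell GBP at bid) = BRL 329,873.65
BRL 329,873.65 ÷ 0.61467 (buy HKD at ask) = HKD 536,667.89

Net profit: HKD 4,667.89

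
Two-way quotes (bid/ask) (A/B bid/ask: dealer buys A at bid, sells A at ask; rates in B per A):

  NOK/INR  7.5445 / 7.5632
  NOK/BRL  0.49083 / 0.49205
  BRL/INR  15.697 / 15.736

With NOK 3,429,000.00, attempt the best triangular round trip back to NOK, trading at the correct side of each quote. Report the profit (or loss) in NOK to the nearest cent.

Best loop NOK → BRL → INR → NOK:
NOK 3,429,000.00 × 0.49083 (sell NOK at bid) = BRL 1,683,056.07
BRL 1,683,056.07 × 15.697 (sell BRL at bid) = INR 26,418,931.13
INR 26,418,931.13 ÷ 7.5632 (buy NOK at ask) = NOK 3,493,089.05

Net profit: NOK 64,089.05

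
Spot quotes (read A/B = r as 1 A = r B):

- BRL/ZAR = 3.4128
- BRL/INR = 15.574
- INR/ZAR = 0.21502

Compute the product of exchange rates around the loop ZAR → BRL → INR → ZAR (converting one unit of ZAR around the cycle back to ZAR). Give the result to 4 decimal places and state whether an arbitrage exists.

0.9812 (arbitrage exists)

Around ZAR → BRL → INR → ZAR: 1 ÷ 3.4128 × 15.574 × 0.21502 = 0.981224
Product < 1; profitable direction is ZAR → INR → BRL → ZAR.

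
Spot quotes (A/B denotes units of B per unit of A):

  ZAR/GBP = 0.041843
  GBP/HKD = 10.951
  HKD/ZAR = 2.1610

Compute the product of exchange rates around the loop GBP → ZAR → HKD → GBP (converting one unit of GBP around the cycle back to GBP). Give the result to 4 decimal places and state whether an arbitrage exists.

Around GBP → ZAR → HKD → GBP: 1 ÷ 0.041843 ÷ 2.1610 ÷ 10.951 = 1.009877
Product > 1; profitable direction is GBP → ZAR → HKD → GBP.

1.0099 (arbitrage exists)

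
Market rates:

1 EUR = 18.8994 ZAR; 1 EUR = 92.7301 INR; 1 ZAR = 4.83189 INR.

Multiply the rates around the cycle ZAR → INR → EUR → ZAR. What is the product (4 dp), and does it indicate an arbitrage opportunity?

0.9848 (arbitrage exists)

Around ZAR → INR → EUR → ZAR: 1 × 4.83189 ÷ 92.7301 × 18.8994 = 0.984792
Product < 1; profitable direction is ZAR → EUR → INR → ZAR.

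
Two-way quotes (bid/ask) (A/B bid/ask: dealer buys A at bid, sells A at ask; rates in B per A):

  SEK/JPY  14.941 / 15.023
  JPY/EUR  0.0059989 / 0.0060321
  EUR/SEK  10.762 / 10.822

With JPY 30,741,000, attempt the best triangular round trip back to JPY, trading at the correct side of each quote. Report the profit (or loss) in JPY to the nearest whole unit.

Net profit: JPY 605,226

Best loop JPY → SEK → EUR → JPY:
JPY 30,741,000 ÷ 15.023 (buy SEK at ask) = SEK 2,046,262.40
SEK 2,046,262.40 ÷ 10.822 (buy EUR at ask) = EUR 189,083.57
EUR 189,083.57 ÷ 0.0060321 (buy JPY at ask) = JPY 31,346,226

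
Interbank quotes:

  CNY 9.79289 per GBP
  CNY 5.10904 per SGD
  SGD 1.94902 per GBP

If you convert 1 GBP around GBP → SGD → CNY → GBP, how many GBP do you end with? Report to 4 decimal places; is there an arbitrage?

Around GBP → SGD → CNY → GBP: 1 × 1.94902 × 5.10904 ÷ 9.79289 = 1.016822
Product > 1; profitable direction is GBP → SGD → CNY → GBP.

1.0168 (arbitrage exists)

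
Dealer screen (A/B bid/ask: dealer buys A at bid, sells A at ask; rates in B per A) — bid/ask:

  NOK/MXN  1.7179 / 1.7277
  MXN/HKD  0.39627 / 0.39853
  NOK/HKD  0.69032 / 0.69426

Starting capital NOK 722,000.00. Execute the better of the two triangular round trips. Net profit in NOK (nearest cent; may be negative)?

Net profit: NOK 1,866.20

Best loop NOK → HKD → MXN → NOK:
NOK 722,000.00 × 0.69032 (sell NOK at bid) = HKD 498,411.04
HKD 498,411.04 ÷ 0.39853 (buy MXN at ask) = MXN 1,250,623.64
MXN 1,250,623.64 ÷ 1.7277 (buy NOK at ask) = NOK 723,866.20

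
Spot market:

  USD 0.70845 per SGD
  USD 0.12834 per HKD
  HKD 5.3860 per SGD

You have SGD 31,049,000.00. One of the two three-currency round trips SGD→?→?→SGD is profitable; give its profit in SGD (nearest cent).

Profit: SGD 773,070.82

Profitable loop is SGD → USD → HKD → SGD:
SGD 31,049,000.00 × 0.70845 = USD 21,996,664.05
USD 21,996,664.05 ÷ 0.12834 = HKD 171,393,673.45
HKD 171,393,673.45 ÷ 5.3860 = SGD 31,822,070.82
Profit = SGD 31,822,070.82 − SGD 31,049,000.00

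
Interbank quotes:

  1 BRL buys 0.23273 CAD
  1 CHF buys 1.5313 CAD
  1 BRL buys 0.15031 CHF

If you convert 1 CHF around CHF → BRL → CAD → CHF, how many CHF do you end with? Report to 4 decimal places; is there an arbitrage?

Around CHF → BRL → CAD → CHF: 1 ÷ 0.15031 × 0.23273 ÷ 1.5313 = 1.011124
Product > 1; profitable direction is CHF → BRL → CAD → CHF.

1.0111 (arbitrage exists)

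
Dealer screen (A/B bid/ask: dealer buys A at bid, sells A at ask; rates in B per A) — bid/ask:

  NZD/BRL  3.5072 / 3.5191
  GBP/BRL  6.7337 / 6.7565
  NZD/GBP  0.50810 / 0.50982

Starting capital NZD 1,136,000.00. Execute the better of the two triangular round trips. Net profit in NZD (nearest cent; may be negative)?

Best loop NZD → BRL → GBP → NZD:
NZD 1,136,000.00 × 3.5072 (sell NZD at bid) = BRL 3,984,179.20
BRL 3,984,179.20 ÷ 6.7565 (buy GBP at ask) = GBP 589,680.93
GBP 589,680.93 ÷ 0.50982 (buy NZD at ask) = NZD 1,156,645.34

Net profit: NZD 20,645.34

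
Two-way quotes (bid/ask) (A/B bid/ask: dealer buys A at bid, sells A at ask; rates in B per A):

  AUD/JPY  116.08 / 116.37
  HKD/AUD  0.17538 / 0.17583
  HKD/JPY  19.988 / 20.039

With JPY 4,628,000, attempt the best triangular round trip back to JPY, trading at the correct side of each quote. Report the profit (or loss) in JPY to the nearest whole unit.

Net profit: JPY 73,698

Best loop JPY → HKD → AUD → JPY:
JPY 4,628,000 ÷ 20.039 (buy HKD at ask) = HKD 230,949.65
HKD 230,949.65 × 0.17538 (sell HKD at bid) = AUD 40,503.95
AUD 40,503.95 × 116.08 (sell AUD at bid) = JPY 4,701,698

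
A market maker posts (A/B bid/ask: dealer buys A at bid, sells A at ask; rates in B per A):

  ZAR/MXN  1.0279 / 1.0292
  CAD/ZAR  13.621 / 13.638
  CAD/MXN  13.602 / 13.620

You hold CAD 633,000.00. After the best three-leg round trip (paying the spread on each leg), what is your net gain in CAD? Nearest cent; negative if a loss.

Best loop CAD → ZAR → MXN → CAD:
CAD 633,000.00 × 13.621 (sell CAD at bid) = ZAR 8,622,093.00
ZAR 8,622,093.00 × 1.0279 (sell ZAR at bid) = MXN 8,862,649.39
MXN 8,862,649.39 ÷ 13.620 (buy CAD at ask) = CAD 650,708.47

Net profit: CAD 17,708.47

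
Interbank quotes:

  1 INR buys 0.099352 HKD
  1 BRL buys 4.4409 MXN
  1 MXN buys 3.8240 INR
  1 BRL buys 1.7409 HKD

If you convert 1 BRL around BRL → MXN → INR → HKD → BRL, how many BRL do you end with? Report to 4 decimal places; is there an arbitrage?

0.9692 (arbitrage exists)

Around BRL → MXN → INR → HKD → BRL: 1 × 4.4409 × 3.8240 × 0.099352 ÷ 1.7409 = 0.969151
Product < 1; profitable direction is BRL → HKD → INR → MXN → BRL.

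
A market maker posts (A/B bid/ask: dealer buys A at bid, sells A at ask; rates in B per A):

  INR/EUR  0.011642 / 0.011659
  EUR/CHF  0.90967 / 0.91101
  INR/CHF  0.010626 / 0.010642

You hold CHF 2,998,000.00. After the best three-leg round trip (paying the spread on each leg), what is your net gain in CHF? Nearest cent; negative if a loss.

Best loop CHF → EUR → INR → CHF:
CHF 2,998,000.00 ÷ 0.91101 (buy EUR at ask) = EUR 3,290,853.01
EUR 3,290,853.01 ÷ 0.011659 (buy INR at ask) = INR 282,258,599.31
INR 282,258,599.31 × 0.010626 (sell INR at bid) = CHF 2,999,279.88

Net profit: CHF 1,279.88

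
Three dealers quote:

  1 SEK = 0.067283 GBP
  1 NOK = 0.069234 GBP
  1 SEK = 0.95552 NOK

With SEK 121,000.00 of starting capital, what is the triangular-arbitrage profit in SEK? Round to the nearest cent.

Profit: SEK 2,064.14

Profitable loop is SEK → GBP → NOK → SEK:
SEK 121,000.00 × 0.067283 = GBP 8,141.24
GBP 8,141.24 ÷ 0.069234 = NOK 117,590.24
NOK 117,590.24 ÷ 0.95552 = SEK 123,064.14
Profit = SEK 123,064.14 − SEK 121,000.00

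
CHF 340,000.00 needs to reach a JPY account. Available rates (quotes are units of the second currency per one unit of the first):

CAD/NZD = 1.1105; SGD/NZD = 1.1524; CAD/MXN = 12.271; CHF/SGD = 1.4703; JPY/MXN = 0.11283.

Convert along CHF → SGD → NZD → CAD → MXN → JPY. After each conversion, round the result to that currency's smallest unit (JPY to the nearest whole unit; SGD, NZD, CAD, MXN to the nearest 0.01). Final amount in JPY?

JPY 56,418,940

CHF 340,000.00 × 1.4703 = SGD 499,902.00
SGD 499,902.00 × 1.1524 = NZD 576,087.06
NZD 576,087.06 ÷ 1.1105 = CAD 518,763.67
CAD 518,763.67 × 12.271 = MXN 6,365,748.99
MXN 6,365,748.99 ÷ 0.11283 = JPY 56,418,940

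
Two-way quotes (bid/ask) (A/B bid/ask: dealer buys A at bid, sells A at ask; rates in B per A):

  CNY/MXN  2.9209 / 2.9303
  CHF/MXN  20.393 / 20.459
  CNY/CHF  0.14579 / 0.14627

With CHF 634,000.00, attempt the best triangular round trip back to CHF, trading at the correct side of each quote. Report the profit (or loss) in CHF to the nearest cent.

Net profit: CHF 9,259.23

Best loop CHF → MXN → CNY → CHF:
CHF 634,000.00 × 20.393 (sell CHF at bid) = MXN 12,929,162.00
MXN 12,929,162.00 ÷ 2.9303 (buy CNY at ask) = CNY 4,412,231.51
CNY 4,412,231.51 × 0.14579 (sell CNY at bid) = CHF 643,259.23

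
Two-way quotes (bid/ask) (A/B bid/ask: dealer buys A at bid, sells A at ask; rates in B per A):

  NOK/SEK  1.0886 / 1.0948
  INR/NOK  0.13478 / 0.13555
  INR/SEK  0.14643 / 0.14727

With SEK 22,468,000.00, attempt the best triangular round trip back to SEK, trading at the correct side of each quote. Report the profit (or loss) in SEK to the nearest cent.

Net result: SEK -83,679.76 (no profitable arbitrage after spreads)

Best loop SEK → INR → NOK → SEK:
SEK 22,468,000.00 ÷ 0.14727 (buy INR at ask) = INR 152,563,319.07
INR 152,563,319.07 × 0.13478 (sell INR at bid) = NOK 20,562,484.14
NOK 20,562,484.14 × 1.0886 (sell NOK at bid) = SEK 22,384,320.24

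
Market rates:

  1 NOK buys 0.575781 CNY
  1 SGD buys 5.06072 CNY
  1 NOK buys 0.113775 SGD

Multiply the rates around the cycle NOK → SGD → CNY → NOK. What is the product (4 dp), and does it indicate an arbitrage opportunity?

1.0000 (no arbitrage)

Around NOK → SGD → CNY → NOK: 1 × 0.113775 × 5.06072 ÷ 0.575781 = 1.000004
Product ≈ 1 (deviation 0.000%, within rounding noise).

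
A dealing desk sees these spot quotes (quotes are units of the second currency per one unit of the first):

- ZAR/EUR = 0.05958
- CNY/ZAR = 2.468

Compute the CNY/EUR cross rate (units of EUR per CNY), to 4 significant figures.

1 CNY × 2.468 = 2.468 ZAR
2.468 ZAR × 0.05958 = 0.147043 EUR

CNY/EUR = 0.1470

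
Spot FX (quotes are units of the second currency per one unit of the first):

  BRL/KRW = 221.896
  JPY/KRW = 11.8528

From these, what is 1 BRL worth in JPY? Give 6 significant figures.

BRL/JPY = 18.7210

1 BRL × 221.896 = 221.896 KRW
221.896 KRW ÷ 11.8528 = 18.721 JPY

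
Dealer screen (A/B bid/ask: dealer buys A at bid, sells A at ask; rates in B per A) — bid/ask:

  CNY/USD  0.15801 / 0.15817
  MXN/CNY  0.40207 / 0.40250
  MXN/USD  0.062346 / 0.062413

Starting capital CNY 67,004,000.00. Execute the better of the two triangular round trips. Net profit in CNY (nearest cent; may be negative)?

Net profit: CNY 1,200,324.92

Best loop CNY → USD → MXN → CNY:
CNY 67,004,000.00 × 0.15801 (sell CNY at bid) = USD 10,587,302.04
USD 10,587,302.04 ÷ 0.062413 (buy MXN at ask) = MXN 169,632,961.72
MXN 169,632,961.72 × 0.40207 (sell MXN at bid) = CNY 68,204,324.92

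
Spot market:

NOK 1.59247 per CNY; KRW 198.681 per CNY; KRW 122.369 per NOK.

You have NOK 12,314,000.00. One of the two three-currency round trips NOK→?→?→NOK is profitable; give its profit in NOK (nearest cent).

Profitable loop is NOK → CNY → KRW → NOK:
NOK 12,314,000.00 ÷ 1.59247 = CNY 7,732,641.75
CNY 7,732,641.75 × 198.681 = KRW 1,536,328,995
KRW 1,536,328,995 ÷ 122.369 = NOK 12,554,887.22
Profit = NOK 12,554,887.22 − NOK 12,314,000.00

Profit: NOK 240,887.22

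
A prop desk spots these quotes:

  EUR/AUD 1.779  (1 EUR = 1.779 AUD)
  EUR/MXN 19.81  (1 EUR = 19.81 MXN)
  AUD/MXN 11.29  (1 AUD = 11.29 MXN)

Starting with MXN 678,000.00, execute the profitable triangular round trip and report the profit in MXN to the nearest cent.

Profit: MXN 9,408.83

Profitable loop is MXN → EUR → AUD → MXN:
MXN 678,000.00 ÷ 19.81 = EUR 34,225.14
EUR 34,225.14 × 1.779 = AUD 60,886.52
AUD 60,886.52 × 11.29 = MXN 687,408.83
Profit = MXN 687,408.83 − MXN 678,000.00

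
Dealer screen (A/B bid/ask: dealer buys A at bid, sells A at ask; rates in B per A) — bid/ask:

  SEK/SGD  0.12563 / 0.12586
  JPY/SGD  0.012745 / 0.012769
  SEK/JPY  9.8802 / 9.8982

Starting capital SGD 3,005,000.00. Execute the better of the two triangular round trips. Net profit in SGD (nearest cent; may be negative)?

Net profit: SGD 1,507.73

Best loop SGD → SEK → JPY → SGD:
SGD 3,005,000.00 ÷ 0.12586 (buy SEK at ask) = SEK 23,875,734.94
SEK 23,875,734.94 × 9.8802 (sell SEK at bid) = JPY 235,897,036
JPY 235,897,036 × 0.012745 (sell JPY at bid) = SGD 3,006,507.73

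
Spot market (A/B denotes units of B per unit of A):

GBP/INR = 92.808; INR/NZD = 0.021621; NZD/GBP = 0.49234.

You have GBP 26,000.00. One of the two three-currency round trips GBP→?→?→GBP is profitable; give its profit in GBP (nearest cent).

Profitable loop is GBP → NZD → INR → GBP:
GBP 26,000.00 ÷ 0.49234 = NZD 52,809.03
NZD 52,809.03 ÷ 0.021621 = INR 2,442,488.06
INR 2,442,488.06 ÷ 92.808 = GBP 26,317.65
Profit = GBP 26,317.65 − GBP 26,000.00

Profit: GBP 317.65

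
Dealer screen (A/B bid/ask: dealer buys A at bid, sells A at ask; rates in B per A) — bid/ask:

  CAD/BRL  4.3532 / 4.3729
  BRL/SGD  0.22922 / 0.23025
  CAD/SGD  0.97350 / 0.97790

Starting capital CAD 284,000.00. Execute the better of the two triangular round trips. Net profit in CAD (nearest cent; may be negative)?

Best loop CAD → BRL → SGD → CAD:
CAD 284,000.00 × 4.3532 (sell CAD at bid) = BRL 1,236,308.80
BRL 1,236,308.80 × 0.22922 (sell BRL at bid) = SGD 283,386.70
SGD 283,386.70 ÷ 0.97790 (buy CAD at ask) = CAD 289,791.09

Net profit: CAD 5,791.09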